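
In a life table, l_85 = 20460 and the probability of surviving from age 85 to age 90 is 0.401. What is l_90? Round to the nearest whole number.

l_90 = l_85 × p = 20460 × 0.401 = 8204.

8204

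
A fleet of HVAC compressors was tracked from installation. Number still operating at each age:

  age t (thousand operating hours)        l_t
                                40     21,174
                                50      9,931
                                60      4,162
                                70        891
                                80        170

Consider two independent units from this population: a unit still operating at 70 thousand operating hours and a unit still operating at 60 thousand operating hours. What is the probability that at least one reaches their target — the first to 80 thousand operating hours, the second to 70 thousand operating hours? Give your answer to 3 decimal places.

0.364

p₁ = l_80/l_70 = 170/891 = 0.190797; p₂ = l_70/l_60 = 891/4,162 = 0.214080.
P(at least one) = 1 − (1−p₁)(1−p₂) = 1 − 0.809203 × 0.785920 = 0.364031.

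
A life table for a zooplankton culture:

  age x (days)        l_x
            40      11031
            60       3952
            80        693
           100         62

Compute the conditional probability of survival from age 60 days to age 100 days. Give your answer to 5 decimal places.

The conditional survival probability is l_100/l_60 = 62/3952 = 0.015688.

0.01569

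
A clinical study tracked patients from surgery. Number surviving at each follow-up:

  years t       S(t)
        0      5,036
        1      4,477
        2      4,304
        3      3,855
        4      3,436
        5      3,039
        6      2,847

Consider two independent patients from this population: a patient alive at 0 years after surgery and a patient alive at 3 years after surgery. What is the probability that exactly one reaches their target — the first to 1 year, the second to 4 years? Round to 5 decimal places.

p₁ = S(1)/S(0) = 4,477/5,036 = 0.888999; p₂ = S(4)/S(3) = 3,436/3,855 = 0.891310.
P(exactly one) = p₁(1−p₂) + (1−p₁)p₂ = 0.096625 + 0.098936 = 0.195562.

0.19556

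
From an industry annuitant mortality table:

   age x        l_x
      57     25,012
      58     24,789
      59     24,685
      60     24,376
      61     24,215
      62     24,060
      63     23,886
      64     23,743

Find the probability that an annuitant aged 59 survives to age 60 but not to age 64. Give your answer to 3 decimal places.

We want 1|4q59 = (l_60 − l_64)/l_59.
This is the probability of reaching 60 but not 64, conditional on being alive at 59: (l_60 − l_64) / l_59.
= (24,376 − 23,743) / 24,685 = 633 / 24,685 = 0.025643.

0.026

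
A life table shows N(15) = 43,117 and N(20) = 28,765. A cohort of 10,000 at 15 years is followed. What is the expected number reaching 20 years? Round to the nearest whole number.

The relevant probability is 28,765/43,117 = 0.667138.
Expected number = 10,000 × 0.667138 = 6671.

6671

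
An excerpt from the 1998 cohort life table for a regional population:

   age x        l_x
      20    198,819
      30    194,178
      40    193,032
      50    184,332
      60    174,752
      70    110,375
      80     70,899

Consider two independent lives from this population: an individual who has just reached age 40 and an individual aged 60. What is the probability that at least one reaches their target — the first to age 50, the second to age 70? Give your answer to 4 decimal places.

p₁ = l_50/l_40 = 184,332/193,032 = 0.954930; p₂ = l_70/l_60 = 110,375/174,752 = 0.631609.
P(at least one) = 1 − (1−p₁)(1−p₂) = 1 − 0.045070 × 0.368391 = 0.983397.

0.9834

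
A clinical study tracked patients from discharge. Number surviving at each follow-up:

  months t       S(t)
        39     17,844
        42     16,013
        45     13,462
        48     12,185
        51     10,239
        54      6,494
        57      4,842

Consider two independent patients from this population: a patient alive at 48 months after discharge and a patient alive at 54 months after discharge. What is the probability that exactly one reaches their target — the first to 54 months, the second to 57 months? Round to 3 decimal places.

0.484

p₁ = S(54)/S(48) = 6,494/12,185 = 0.532950; p₂ = S(57)/S(54) = 4,842/6,494 = 0.745611.
P(exactly one) = p₁(1−p₂) + (1−p₁)p₂ = 0.135577 + 0.348238 = 0.483814.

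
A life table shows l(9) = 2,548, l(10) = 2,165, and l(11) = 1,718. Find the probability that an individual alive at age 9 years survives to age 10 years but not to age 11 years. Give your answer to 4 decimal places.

0.1754

This is the probability of reaching 10 but not 11, conditional on being alive at 9: (l(10) − l(11)) / l(9).
= (2,165 − 1,718) / 2,548 = 447 / 2,548 = 0.175432.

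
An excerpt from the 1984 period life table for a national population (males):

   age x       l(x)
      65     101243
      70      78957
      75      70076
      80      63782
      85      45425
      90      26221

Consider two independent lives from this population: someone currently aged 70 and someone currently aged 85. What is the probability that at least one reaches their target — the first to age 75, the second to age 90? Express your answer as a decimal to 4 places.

0.9524

p₁ = l(75)/l(70) = 70076/78957 = 0.887521; p₂ = l(90)/l(85) = 26221/45425 = 0.577237.
P(at least one) = 1 − (1−p₁)(1−p₂) = 1 − 0.112479 × 0.422763 = 0.952448.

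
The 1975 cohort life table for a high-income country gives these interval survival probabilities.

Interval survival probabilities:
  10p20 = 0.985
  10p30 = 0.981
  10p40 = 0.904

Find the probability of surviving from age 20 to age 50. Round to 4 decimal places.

0.8735

The overall survival probability is 0.985 × 0.981 × 0.904.
= 0.873522.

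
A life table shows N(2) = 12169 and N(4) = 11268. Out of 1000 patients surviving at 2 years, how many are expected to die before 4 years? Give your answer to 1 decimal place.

The relevant probability is 1 − 11268/12169 = 0.074041.
Expected number = 1000 × 0.074041 = 74.0.

74.0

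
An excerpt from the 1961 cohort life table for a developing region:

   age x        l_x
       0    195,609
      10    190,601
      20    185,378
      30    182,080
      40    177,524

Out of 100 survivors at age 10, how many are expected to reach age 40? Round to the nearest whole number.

93

The relevant probability is 177,524/190,601 = 0.931391.
Expected number = 100 × 0.931391 = 93.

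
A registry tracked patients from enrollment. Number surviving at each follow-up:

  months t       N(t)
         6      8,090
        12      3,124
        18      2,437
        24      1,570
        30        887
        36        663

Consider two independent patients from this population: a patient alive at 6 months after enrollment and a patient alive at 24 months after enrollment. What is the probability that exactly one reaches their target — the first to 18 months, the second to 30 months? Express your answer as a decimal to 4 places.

p₁ = N(18)/N(6) = 2,437/8,090 = 0.301236; p₂ = N(30)/N(24) = 887/1,570 = 0.564968.
P(exactly one) = p₁(1−p₂) + (1−p₁)p₂ = 0.131047 + 0.394779 = 0.525827.

0.5258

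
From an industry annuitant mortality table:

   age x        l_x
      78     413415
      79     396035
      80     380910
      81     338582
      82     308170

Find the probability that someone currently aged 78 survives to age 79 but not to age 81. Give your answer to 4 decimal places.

We want 1|2q78 = (l_79 − l_81)/l_78.
This is the probability of reaching 79 but not 81, conditional on being alive at 78: (l_79 − l_81) / l_78.
= (396035 − 338582) / 413415 = 57453 / 413415 = 0.138972.

0.1390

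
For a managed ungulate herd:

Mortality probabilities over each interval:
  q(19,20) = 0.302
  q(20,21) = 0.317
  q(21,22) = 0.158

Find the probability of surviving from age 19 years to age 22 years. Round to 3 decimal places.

P(survive 19→22) = (1 − 0.302) × (1 − 0.317) × (1 − 0.158).
= 0.698 × 0.683 × 0.842 = 0.401410.

0.401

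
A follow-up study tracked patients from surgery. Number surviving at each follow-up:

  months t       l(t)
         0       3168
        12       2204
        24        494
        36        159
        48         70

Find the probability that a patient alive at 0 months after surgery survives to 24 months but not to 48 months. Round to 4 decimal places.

This is the probability of reaching 24 but not 48, conditional on being alive at 0: (l(24) − l(48)) / l(0).
= (494 − 70) / 3168 = 424 / 3168 = 0.133838.

0.1338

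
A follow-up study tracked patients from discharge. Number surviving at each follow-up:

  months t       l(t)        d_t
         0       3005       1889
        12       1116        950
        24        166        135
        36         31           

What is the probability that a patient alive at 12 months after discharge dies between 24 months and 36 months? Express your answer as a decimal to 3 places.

0.121

This is the probability of reaching 24 but not 36, conditional on being alive at 12: (l(24) − l(36)) / l(12).
= (166 − 31) / 1116 = 135 / 1116 = 0.120968.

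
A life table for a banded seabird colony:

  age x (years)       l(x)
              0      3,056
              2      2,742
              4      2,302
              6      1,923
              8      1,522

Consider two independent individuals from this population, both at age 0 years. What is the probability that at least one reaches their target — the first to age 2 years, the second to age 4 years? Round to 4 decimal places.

p₁ = l(2)/l(0) = 2,742/3,056 = 0.897251; p₂ = l(4)/l(0) = 2,302/3,056 = 0.753272.
P(at least one) = 1 − (1−p₁)(1−p₂) = 1 − 0.102749 × 0.246728 = 0.974649.

0.9746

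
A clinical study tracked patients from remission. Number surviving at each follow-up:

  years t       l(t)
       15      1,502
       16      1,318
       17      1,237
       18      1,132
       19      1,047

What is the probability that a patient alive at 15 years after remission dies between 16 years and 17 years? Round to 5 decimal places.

0.05393

This is the probability of reaching 16 but not 17, conditional on being alive at 15: (l(16) − l(17)) / l(15).
= (1,318 − 1,237) / 1,502 = 81 / 1,502 = 0.053928.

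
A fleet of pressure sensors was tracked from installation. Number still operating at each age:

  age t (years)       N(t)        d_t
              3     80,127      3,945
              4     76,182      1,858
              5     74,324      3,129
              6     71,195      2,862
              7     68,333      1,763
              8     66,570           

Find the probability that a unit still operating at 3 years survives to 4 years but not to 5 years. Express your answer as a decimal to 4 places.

This is the probability of reaching 4 but not 5, conditional on being operational at 3: (N(4) − N(5)) / N(3).
= (76,182 − 74,324) / 80,127 = 1,858 / 80,127 = 0.023188.

0.0232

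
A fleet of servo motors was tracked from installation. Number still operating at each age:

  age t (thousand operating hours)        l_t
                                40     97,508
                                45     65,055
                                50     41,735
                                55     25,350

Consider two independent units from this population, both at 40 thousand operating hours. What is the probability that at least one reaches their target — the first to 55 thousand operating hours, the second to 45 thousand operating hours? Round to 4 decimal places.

p₁ = l_55/l_40 = 25,350/97,508 = 0.259979; p₂ = l_45/l_40 = 65,055/97,508 = 0.667176.
P(at least one) = 1 − (1−p₁)(1−p₂) = 1 − 0.740021 × 0.332824 = 0.753703.

0.7537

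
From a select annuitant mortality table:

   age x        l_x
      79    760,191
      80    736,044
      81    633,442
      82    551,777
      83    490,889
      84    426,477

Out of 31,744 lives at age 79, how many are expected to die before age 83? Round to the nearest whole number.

11245

The relevant probability is 1 − 490,889/760,191 = 0.354256.
Expected number = 31,744 × 0.354256 = 11245.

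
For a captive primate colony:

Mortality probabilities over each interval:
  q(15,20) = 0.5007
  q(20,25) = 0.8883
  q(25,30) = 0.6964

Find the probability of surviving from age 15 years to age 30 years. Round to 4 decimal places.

Chaining the interval survival probabilities: (1 − 0.5007) × (1 − 0.8883) × (1 − 0.6964).
= 0.4993 × 0.1117 × 0.3036 = 0.016932.

0.0169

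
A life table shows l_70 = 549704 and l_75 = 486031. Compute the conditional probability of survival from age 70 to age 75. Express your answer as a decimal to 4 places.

0.8842

We want 5p70 = l_75/l_70.
The conditional survival probability is l_75/l_70 = 486031/549704 = 0.884169.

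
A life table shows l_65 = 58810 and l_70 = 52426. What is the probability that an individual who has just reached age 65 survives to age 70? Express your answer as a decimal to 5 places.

The conditional survival probability is l_70/l_65 = 52426/58810 = 0.891447.

0.89145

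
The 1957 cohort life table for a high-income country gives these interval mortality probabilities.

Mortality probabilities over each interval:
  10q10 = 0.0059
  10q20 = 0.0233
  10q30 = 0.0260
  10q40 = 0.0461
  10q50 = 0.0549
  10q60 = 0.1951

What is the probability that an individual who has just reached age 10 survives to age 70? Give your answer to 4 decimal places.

0.6862

60p10 = (1 − 0.0059) × (1 − 0.0233) × (1 − 0.0260) × (1 − 0.0461) × (1 − 0.0549) × (1 − 0.1951).
= 0.9941 × 0.9767 × 0.9740 × 0.9539 × 0.9451 × 0.8049 = 0.686235.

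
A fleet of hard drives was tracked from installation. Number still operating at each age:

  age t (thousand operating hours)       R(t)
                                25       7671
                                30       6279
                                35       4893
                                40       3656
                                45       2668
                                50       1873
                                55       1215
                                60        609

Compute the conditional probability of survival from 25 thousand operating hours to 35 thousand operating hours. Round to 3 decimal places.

0.638

The conditional survival probability is R(35)/R(25) = 4893/7671 = 0.637857.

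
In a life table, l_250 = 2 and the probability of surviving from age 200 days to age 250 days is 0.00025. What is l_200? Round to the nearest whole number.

l_200 = l_250 / p = 2 / 0.00025 = 8000.

8000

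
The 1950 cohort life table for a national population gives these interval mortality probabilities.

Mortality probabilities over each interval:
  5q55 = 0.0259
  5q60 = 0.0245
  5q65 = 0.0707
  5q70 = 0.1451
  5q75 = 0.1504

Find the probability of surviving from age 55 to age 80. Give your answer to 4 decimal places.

The overall survival probability is (1 − 0.0259) × (1 − 0.0245) × (1 − 0.0707) × (1 − 0.1451) × (1 − 0.1504).
= 0.9741 × 0.9755 × 0.9293 × 0.8549 × 0.8496 = 0.641382.

0.6414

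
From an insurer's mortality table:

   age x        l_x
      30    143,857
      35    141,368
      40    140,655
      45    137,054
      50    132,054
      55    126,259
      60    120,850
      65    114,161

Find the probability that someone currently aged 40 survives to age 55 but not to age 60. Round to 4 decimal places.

0.0385

This is the probability of reaching 55 but not 60, conditional on being alive at 40: (l_55 − l_60) / l_40.
= (126,259 − 120,850) / 140,655 = 5,409 / 140,655 = 0.038456.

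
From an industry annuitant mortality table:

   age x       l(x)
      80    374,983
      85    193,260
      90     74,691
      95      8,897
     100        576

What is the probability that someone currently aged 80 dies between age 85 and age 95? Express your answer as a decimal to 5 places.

This is the probability of reaching 85 but not 95, conditional on being alive at 80: (l(85) − l(95)) / l(80).
= (193,260 − 8,897) / 374,983 = 184,363 / 374,983 = 0.491657.

0.49166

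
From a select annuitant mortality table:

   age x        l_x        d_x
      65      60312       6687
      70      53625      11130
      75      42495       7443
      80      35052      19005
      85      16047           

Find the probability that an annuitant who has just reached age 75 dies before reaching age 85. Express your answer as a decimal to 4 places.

0.6224

P(die before 85 | alive at 75) = 1 − l_85/l_75 = 1 − 16047/42495 = (26448)/42495 = 0.622379.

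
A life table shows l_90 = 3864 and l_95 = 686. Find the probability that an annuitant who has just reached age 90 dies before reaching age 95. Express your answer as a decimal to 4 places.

P(die before 95 | alive at 90) = 1 − l_95/l_90 = 1 − 686/3864 = (3178)/3864 = 0.822464.

0.8225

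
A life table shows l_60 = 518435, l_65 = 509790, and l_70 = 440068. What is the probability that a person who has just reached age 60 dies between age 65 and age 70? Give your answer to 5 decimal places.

We want 5|5q60 = (l_65 − l_70)/l_60.
This is the probability of reaching 65 but not 70, conditional on being alive at 60: (l_65 − l_70) / l_60.
= (509790 − 440068) / 518435 = 69722 / 518435 = 0.134486.

0.13449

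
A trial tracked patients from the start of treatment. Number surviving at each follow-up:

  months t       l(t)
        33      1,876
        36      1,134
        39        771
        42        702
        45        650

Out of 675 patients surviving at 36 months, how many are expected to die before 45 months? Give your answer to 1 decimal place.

The relevant probability is 1 − 650/1,134 = 0.426808.
Expected number = 675 × 0.426808 = 288.1.

288.1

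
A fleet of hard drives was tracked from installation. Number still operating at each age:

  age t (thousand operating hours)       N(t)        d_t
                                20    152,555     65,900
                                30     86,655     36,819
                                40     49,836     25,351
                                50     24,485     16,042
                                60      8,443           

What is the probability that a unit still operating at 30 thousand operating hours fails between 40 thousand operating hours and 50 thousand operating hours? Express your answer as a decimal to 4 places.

0.2926

This is the probability of reaching 40 but not 50, conditional on being operational at 30: (N(40) − N(50)) / N(30).
= (49,836 − 24,485) / 86,655 = 25,351 / 86,655 = 0.292551.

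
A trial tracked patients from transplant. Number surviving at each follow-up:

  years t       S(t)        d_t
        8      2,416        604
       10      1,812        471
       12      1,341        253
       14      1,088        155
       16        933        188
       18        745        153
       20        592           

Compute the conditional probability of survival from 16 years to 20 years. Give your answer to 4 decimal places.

The conditional survival probability is S(20)/S(16) = 592/933 = 0.634512.

0.6345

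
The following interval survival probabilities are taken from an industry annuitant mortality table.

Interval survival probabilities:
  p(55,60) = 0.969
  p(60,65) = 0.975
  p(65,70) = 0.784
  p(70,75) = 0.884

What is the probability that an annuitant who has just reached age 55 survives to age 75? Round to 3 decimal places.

0.655

P(survive 55→75) = 0.969 × 0.975 × 0.784 × 0.884.
= 0.654782.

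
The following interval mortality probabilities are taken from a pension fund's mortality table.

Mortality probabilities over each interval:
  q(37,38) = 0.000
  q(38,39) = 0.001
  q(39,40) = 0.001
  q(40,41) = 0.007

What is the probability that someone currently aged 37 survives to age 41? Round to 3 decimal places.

Survival from 37 to 41 is the product of surviving each interval: (1 − 0.000) × (1 − 0.001) × (1 − 0.001) × (1 − 0.007).
= 1.000 × 0.999 × 0.999 × 0.993 = 0.991015.

0.991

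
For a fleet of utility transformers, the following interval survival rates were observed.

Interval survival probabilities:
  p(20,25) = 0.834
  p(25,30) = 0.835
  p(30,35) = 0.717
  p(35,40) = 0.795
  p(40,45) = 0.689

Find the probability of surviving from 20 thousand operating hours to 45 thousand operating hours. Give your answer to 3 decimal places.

The overall survival probability is 0.834 × 0.835 × 0.717 × 0.795 × 0.689.
= 0.273500.

0.274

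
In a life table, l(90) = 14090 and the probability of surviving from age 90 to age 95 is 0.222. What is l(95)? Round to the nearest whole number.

3128

l(95) = l(90) × p = 14090 × 0.222 = 3128.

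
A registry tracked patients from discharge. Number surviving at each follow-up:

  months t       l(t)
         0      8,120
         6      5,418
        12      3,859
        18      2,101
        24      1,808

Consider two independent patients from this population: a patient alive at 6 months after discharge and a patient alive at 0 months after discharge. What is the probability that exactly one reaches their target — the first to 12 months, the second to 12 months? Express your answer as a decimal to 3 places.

p₁ = l(12)/l(6) = 3,859/5,418 = 0.712255; p₂ = l(12)/l(0) = 3,859/8,120 = 0.475246.
P(exactly one) = p₁(1−p₂) + (1−p₁)p₂ = 0.373759 + 0.136750 = 0.510508.

0.511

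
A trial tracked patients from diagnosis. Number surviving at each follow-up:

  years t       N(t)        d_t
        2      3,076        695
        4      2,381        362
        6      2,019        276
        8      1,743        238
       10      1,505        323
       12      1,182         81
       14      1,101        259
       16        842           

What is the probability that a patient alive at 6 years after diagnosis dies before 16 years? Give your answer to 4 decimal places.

P(die before 16 | alive at 6) = 1 − N(16)/N(6) = 1 − 842/2,019 = (1,177)/2,019 = 0.582962.

0.5830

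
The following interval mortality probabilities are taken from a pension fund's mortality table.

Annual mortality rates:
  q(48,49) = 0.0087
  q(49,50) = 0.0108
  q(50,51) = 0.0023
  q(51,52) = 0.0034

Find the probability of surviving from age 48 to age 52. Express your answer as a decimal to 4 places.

Chaining the interval survival probabilities: (1 − 0.0087) × (1 − 0.0108) × (1 − 0.0023) × (1 − 0.0034).
= 0.9913 × 0.9892 × 0.9977 × 0.9966 = 0.975012.

0.9750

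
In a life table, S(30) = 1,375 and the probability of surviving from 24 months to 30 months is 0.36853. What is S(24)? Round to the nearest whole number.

3731

S(24) = S(30) / p = 1,375 / 0.36853 = 3731.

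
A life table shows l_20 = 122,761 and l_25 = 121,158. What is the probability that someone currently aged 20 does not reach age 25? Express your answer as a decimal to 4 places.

0.0131

P(die before 25 | alive at 20) = 1 − l_25/l_20 = 1 − 121,158/122,761 = (1,603)/122,761 = 0.013058.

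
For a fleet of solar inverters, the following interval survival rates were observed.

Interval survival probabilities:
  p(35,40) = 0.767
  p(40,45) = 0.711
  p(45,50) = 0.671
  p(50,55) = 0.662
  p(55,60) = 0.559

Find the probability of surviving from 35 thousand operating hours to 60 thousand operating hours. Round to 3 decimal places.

Chaining the interval survival probabilities: 0.767 × 0.711 × 0.671 × 0.662 × 0.559.
= 0.135412.

0.135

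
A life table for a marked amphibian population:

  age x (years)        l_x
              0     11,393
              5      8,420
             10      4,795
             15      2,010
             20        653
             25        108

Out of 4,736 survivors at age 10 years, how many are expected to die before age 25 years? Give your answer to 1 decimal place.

The relevant probability is 1 − 108/4,795 = 0.977477.
Expected number = 4,736 × 0.977477 = 4629.3.

4629.3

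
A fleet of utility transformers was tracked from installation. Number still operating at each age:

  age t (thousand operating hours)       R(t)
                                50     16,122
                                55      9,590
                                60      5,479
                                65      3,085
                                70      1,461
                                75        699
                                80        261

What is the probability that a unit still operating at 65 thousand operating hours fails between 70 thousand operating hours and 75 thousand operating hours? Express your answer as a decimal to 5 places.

0.24700

This is the probability of reaching 70 but not 75, conditional on being operational at 65: (R(70) − R(75)) / R(65).
= (1,461 − 699) / 3,085 = 762 / 3,085 = 0.247002.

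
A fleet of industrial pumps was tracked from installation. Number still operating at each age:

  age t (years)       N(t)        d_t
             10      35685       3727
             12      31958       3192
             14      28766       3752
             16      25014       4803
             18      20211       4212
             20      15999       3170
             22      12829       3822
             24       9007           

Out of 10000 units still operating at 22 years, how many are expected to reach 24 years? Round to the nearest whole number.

The relevant probability is 9007/12829 = 0.702081.
Expected number = 10000 × 0.702081 = 7021.

7021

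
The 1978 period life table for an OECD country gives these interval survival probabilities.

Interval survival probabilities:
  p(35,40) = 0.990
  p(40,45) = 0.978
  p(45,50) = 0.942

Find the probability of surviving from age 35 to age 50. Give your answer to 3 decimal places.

0.912

Survival from 35 to 50 is the product of surviving each interval: 0.990 × 0.978 × 0.942.
= 0.912063.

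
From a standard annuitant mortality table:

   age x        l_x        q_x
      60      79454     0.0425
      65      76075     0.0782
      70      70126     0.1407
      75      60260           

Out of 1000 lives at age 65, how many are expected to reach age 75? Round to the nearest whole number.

The relevant probability is 60260/76075 = 0.792113.
Expected number = 1000 × 0.792113 = 792.

792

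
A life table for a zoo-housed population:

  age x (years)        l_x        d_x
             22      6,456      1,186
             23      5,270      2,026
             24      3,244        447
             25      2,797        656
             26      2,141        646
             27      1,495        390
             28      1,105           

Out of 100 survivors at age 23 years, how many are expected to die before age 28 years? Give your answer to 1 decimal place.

79.0

The relevant probability is 1 − 1,105/5,270 = 0.790323.
Expected number = 100 × 0.790323 = 79.0.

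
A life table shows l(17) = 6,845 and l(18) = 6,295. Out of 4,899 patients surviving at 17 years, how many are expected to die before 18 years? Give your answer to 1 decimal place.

The relevant probability is 1 − 6,295/6,845 = 0.080351.
Expected number = 4,899 × 0.080351 = 393.6.

393.6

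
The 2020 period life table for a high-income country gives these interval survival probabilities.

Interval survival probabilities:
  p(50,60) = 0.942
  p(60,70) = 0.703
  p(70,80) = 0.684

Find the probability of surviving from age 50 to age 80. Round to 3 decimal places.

Chaining the interval survival probabilities: 0.942 × 0.703 × 0.684.
= 0.452963.

0.453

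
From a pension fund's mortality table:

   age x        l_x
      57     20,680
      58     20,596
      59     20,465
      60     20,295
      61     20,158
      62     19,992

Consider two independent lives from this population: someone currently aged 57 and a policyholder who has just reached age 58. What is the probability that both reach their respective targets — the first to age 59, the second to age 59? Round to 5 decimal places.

p₁ = l_59/l_57 = 20,465/20,680 = 0.989603; p₂ = l_59/l_58 = 20,465/20,596 = 0.993640.
P(both) = p₁ × p₂ = 0.989603 × 0.993640 = 0.983309.

0.98331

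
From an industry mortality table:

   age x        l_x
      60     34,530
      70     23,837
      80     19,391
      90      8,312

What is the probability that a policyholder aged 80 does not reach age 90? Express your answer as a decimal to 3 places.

P(die before 90 | alive at 80) = 1 − l_90/l_80 = 1 − 8,312/19,391 = (11,079)/19,391 = 0.571348.

0.571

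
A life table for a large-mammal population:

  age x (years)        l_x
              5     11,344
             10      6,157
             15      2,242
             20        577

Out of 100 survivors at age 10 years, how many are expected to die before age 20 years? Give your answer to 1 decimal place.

The relevant probability is 1 − 577/6,157 = 0.906286.
Expected number = 100 × 0.906286 = 90.6.

90.6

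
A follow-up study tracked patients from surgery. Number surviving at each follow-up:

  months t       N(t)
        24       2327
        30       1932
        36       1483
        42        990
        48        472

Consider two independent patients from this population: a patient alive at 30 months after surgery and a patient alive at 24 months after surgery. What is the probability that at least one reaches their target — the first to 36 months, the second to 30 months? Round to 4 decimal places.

p₁ = N(36)/N(30) = 1483/1932 = 0.767598; p₂ = N(30)/N(24) = 1932/2327 = 0.830254.
P(at least one) = 1 − (1−p₁)(1−p₂) = 1 − 0.232402 × 0.169746 = 0.960551.

0.9606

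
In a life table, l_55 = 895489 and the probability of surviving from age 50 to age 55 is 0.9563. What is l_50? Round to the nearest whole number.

936410

l_50 = l_55 / p = 895489 / 0.9563 = 936410.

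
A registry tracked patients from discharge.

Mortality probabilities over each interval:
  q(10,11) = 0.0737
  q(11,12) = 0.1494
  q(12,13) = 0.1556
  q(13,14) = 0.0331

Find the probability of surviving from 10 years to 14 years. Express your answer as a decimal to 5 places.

0.64329

The overall survival probability is (1 − 0.0737) × (1 − 0.1494) × (1 − 0.1556) × (1 − 0.0331).
= 0.9263 × 0.8506 × 0.8444 × 0.9669 = 0.643290.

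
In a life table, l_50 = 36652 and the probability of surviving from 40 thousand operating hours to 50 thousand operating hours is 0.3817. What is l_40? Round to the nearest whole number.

l_40 = l_50 / p = 36652 / 0.3817 = 96023.

96023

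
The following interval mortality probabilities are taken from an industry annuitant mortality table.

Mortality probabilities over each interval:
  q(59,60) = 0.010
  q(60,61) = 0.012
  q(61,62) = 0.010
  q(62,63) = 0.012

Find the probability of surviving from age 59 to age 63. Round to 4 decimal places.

The overall survival probability is (1 − 0.010) × (1 − 0.012) × (1 − 0.010) × (1 − 0.012).
= 0.990 × 0.988 × 0.990 × 0.988 = 0.956719.

0.9567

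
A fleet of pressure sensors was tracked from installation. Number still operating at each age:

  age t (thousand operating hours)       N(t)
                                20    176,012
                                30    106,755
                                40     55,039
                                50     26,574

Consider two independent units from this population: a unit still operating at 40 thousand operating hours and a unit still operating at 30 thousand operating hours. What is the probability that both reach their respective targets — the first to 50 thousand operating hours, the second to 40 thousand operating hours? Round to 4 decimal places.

p₁ = N(50)/N(40) = 26,574/55,039 = 0.482821; p₂ = N(40)/N(30) = 55,039/106,755 = 0.515564.
P(both) = p₁ × p₂ = 0.482821 × 0.515564 = 0.248925.

0.2489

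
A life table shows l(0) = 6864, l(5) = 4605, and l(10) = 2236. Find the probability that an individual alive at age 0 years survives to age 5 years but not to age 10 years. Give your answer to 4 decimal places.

0.3451

This is the probability of reaching 5 but not 10, conditional on being alive at 0: (l(5) − l(10)) / l(0).
= (4605 − 2236) / 6864 = 2369 / 6864 = 0.345134.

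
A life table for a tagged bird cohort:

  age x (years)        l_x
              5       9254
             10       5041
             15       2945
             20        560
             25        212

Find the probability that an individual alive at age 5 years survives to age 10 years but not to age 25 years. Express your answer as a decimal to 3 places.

0.522

This is the probability of reaching 10 but not 25, conditional on being alive at 5: (l_10 − l_25) / l_5.
= (5041 − 212) / 9254 = 4829 / 9254 = 0.521828.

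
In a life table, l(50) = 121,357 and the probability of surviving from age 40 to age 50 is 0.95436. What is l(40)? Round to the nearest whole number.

l(40) = l(50) / p = 121,357 / 0.95436 = 127161.

127161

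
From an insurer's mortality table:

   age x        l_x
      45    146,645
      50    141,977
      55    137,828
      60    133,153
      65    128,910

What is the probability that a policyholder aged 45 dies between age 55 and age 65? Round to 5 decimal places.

0.06081

We want 10|10q45 = (l_55 − l_65)/l_45.
This is the probability of reaching 55 but not 65, conditional on being alive at 45: (l_55 − l_65) / l_45.
= (137,828 − 128,910) / 146,645 = 8,918 / 146,645 = 0.060814.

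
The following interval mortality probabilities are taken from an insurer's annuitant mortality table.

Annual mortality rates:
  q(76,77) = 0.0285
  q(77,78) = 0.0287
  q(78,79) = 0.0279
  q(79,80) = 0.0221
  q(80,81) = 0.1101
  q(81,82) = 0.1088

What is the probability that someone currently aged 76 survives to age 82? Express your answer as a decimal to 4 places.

0.7114

P(survive 76→82) = (1 − 0.0285) × (1 − 0.0287) × (1 − 0.0279) × (1 − 0.0221) × (1 − 0.1101) × (1 − 0.1088).
= 0.9715 × 0.9713 × 0.9721 × 0.9779 × 0.8899 × 0.8912 = 0.711407.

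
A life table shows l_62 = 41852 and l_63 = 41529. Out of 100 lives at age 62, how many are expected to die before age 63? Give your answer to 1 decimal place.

0.8

The relevant probability is 1 − 41529/41852 = 0.007718.
Expected number = 100 × 0.007718 = 0.8.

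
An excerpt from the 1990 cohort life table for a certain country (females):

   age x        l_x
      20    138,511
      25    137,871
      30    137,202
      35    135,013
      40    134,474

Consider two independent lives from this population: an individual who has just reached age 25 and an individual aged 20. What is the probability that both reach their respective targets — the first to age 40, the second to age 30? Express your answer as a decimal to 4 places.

p₁ = l_40/l_25 = 134,474/137,871 = 0.975361; p₂ = l_30/l_20 = 137,202/138,511 = 0.990549.
P(both) = p₁ × p₂ = 0.975361 × 0.990549 = 0.966143.

0.9661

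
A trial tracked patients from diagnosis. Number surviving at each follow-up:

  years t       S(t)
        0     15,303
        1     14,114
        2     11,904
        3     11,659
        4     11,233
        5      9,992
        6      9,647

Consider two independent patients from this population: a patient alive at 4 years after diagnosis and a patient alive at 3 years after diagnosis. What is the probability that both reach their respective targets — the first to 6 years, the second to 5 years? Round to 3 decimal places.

p₁ = S(6)/S(4) = 9,647/11,233 = 0.858809; p₂ = S(5)/S(3) = 9,992/11,659 = 0.857020.
P(both) = p₁ × p₂ = 0.858809 × 0.857020 = 0.736016.

0.736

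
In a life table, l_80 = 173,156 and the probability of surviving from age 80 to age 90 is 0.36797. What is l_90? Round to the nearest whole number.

l_90 = l_80 × p = 173,156 × 0.36797 = 63716.

63716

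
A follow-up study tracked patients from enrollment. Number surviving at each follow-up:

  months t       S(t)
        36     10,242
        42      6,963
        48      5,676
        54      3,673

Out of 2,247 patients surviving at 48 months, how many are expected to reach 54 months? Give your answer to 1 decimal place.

The relevant probability is 3,673/5,676 = 0.647111.
Expected number = 2,247 × 0.647111 = 1454.1.

1454.1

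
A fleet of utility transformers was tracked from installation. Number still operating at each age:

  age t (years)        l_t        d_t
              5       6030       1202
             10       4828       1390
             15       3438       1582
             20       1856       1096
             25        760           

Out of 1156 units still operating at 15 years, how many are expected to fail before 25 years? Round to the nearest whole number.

The relevant probability is 1 − 760/3438 = 0.778941.
Expected number = 1156 × 0.778941 = 900.

900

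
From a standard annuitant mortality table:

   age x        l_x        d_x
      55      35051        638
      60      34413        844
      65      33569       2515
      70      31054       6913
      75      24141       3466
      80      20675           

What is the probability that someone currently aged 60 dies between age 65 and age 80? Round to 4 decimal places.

This is the probability of reaching 65 but not 80, conditional on being alive at 60: (l_65 − l_80) / l_60.
= (33569 − 20675) / 34413 = 12894 / 34413 = 0.374684.

0.3747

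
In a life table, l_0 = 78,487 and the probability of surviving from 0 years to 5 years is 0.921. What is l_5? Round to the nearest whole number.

l_5 = l_0 × p = 78,487 × 0.921 = 72287.

72287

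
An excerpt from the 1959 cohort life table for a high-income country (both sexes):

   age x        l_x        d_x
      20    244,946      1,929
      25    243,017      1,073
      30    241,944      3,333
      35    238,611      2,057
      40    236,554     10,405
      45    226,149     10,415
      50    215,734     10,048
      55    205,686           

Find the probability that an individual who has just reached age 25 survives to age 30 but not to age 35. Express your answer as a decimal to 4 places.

0.0137

This is the probability of reaching 30 but not 35, conditional on being alive at 25: (l_30 − l_35) / l_25.
= (241,944 − 238,611) / 243,017 = 3,333 / 243,017 = 0.013715.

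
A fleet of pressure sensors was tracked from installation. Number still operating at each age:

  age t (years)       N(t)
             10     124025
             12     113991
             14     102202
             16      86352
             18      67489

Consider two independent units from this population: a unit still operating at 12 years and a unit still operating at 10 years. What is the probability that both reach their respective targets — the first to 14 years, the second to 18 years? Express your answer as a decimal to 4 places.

p₁ = N(14)/N(12) = 102202/113991 = 0.896580; p₂ = N(18)/N(10) = 67489/124025 = 0.544156.
P(both) = p₁ × p₂ = 0.896580 × 0.544156 = 0.487879.

0.4879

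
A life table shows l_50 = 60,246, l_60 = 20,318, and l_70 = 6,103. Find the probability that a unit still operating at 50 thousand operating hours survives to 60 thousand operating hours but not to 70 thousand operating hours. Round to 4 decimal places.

0.2359

This is the probability of reaching 60 but not 70, conditional on being operational at 50: (l_60 − l_70) / l_50.
= (20,318 − 6,103) / 60,246 = 14,215 / 60,246 = 0.235949.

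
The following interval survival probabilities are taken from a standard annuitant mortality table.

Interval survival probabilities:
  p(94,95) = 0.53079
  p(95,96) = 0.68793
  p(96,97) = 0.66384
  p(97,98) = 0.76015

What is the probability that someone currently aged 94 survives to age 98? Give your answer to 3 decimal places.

0.184

Survival from 94 to 98 is the product of surviving each interval: 0.53079 × 0.68793 × 0.66384 × 0.76015.
= 0.184259.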